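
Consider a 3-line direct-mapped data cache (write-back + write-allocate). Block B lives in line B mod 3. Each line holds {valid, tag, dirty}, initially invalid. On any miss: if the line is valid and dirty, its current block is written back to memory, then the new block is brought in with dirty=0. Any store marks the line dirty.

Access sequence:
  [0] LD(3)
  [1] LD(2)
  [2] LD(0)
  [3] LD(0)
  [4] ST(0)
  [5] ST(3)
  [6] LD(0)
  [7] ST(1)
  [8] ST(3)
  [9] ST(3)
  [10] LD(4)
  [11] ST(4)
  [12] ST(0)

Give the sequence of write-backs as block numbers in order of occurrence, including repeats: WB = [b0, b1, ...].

0: R B3 → L0 miss [-]
1: R B2 → L2 miss [-]
2: R B0 → L0 miss [-]
3: R B0 → L0 hit [-]
4: W B0 → L0 hit [D]
5: W B3 → L0 miss wb→B0 [D]
6: R B0 → L0 miss wb→B3 [-]
7: W B1 → L1 miss [D]
8: W B3 → L0 miss [D]
9: W B3 → L0 hit [D]
10: R B4 → L1 miss wb→B1 [-]
11: W B4 → L1 hit [D]
12: W B0 → L0 miss wb→B3 [D]

WB = [0, 3, 1, 3]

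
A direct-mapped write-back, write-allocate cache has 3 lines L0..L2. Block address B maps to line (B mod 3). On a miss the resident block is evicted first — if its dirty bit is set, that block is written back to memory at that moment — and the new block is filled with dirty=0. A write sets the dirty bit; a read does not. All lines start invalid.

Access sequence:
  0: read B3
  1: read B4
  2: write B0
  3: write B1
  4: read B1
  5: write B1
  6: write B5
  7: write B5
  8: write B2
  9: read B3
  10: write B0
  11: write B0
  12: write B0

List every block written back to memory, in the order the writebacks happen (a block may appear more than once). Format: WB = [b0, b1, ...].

  0 | R B3 → L0 miss [-]
  1 | R B4 → L1 miss [-]
  2 | W B0 → L0 miss [D]
  3 | W B1 → L1 miss [D]
  4 | R B1 → L1 hit [D]
  5 | W B1 → L1 hit [D]
  6 | W B5 → L2 miss [D]
  7 | W B5 → L2 hit [D]
  8 | W B2 → L2 miss wb→B5 [D]
  9 | R B3 → L0 miss wb→B0 [-]
  10 | W B0 → L0 miss [D]
  11 | W B0 → L0 hit [D]
  12 | W B0 → L0 hit [D]

WB = [5, 0]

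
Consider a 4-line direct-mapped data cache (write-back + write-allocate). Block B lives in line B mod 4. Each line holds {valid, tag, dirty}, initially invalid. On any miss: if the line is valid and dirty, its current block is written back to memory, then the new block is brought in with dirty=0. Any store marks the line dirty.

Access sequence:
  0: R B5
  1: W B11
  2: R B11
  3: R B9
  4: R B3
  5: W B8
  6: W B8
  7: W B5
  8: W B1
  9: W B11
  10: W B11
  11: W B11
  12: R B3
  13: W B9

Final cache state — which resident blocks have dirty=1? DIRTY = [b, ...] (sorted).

0: R B5 -> L1 miss  d=-]
1: W B11 -> L3 miss  d=D]
2: R B11 -> L3 hit  d=D]
3: R B9 -> L1 miss  d=-]
4: R B3 -> L3 miss wb->B11  d=-]
5: W B8 -> L0 miss  d=D]
6: W B8 -> L0 hit  d=D]
7: W B5 -> L1 miss  d=D]
8: W B1 -> L1 miss wb->B5  d=D]
9: W B11 -> L3 miss  d=D]
10: W B11 -> L3 hit  d=D]
11: W B11 -> L3 hit  d=D]
12: R B3 -> L3 miss wb->B11  d=-]
13: W B9 -> L1 miss wb->B1  d=D]

DIRTY = [8, 9]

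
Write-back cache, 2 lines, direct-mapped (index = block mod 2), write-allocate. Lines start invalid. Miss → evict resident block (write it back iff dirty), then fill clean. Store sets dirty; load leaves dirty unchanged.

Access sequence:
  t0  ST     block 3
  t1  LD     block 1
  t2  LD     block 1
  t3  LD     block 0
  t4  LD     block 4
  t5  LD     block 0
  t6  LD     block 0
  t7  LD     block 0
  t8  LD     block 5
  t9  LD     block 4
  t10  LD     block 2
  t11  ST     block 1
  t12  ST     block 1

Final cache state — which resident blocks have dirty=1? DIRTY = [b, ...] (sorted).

0: W B3 → L1 miss [D]
1: R B1 → L1 miss wb→B3 [-]
2: R B1 → L1 hit [-]
3: R B0 → L0 miss [-]
4: R B4 → L0 miss [-]
5: R B0 → L0 miss [-]
6: R B0 → L0 hit [-]
7: R B0 → L0 hit [-]
8: R B5 → L1 miss [-]
9: R B4 → L0 miss [-]
10: R B2 → L0 miss [-]
11: W B1 → L1 miss [D]
12: W B1 → L1 hit [D]

DIRTY = [1]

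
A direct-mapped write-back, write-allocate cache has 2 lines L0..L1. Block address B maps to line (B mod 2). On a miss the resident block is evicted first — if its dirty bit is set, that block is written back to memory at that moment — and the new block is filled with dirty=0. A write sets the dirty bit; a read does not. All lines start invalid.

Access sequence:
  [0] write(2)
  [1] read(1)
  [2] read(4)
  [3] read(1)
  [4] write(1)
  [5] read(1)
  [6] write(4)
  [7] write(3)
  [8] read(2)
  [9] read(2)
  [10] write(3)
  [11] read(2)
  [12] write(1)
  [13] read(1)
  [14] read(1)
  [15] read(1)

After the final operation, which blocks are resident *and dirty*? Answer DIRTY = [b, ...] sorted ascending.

DIRTY = [1]

  0 | W B2 → L0 miss [D]
  1 | R B1 → L1 miss [-]
  2 | R B4 → L0 miss wb→B2 [-]
  3 | R B1 → L1 hit [-]
  4 | W B1 → L1 hit [D]
  5 | R B1 → L1 hit [D]
  6 | W B4 → L0 hit [D]
  7 | W B3 → L1 miss wb→B1 [D]
  8 | R B2 → L0 miss wb→B4 [-]
  9 | R B2 → L0 hit [-]
  10 | W B3 → L1 hit [D]
  11 | R B2 → L0 hit [-]
  12 | W B1 → L1 miss wb→B3 [D]
  13 | R B1 → L1 hit [D]
  14 | R B1 → L1 hit [D]
  15 | R B1 → L1 hit [D]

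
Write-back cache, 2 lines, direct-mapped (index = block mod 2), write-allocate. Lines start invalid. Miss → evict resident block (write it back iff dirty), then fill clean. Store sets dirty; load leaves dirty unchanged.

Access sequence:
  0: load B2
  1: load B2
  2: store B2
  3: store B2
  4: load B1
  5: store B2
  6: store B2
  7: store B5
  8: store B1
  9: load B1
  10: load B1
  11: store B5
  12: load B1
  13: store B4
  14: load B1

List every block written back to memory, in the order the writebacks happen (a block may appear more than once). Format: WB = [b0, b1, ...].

WB = [5, 1, 5, 2]

0: R B2 → L0 miss [-]
1: R B2 → L0 hit [-]
2: W B2 → L0 hit [D]
3: W B2 → L0 hit [D]
4: R B1 → L1 miss [-]
5: W B2 → L0 hit [D]
6: W B2 → L0 hit [D]
7: W B5 → L1 miss [D]
8: W B1 → L1 miss wb→B5 [D]
9: R B1 → L1 hit [D]
10: R B1 → L1 hit [D]
11: W B5 → L1 miss wb→B1 [D]
12: R B1 → L1 miss wb→B5 [-]
13: W B4 → L0 miss wb→B2 [D]
14: R B1 → L1 hit [-]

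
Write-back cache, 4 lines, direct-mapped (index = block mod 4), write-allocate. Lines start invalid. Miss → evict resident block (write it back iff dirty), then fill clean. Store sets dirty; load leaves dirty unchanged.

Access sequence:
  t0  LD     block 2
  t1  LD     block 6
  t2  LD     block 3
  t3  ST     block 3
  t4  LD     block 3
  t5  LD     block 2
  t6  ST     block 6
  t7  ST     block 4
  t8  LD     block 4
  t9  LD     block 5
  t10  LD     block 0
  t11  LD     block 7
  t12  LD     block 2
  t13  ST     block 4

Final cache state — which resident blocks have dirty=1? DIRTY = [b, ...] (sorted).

DIRTY = [4]

0: R B2 -> L2 miss  d=-]
1: R B6 -> L2 miss  d=-]
2: R B3 -> L3 miss  d=-]
3: W B3 -> L3 hit  d=D]
4: R B3 -> L3 hit  d=D]
5: R B2 -> L2 miss  d=-]
6: W B6 -> L2 miss  d=D]
7: W B4 -> L0 miss  d=D]
8: R B4 -> L0 hit  d=D]
9: R B5 -> L1 miss  d=-]
10: R B0 -> L0 miss wb->B4  d=-]
11: R B7 -> L3 miss wb->B3  d=-]
12: R B2 -> L2 miss wb->B6  d=-]
13: W B4 -> L0 miss  d=D]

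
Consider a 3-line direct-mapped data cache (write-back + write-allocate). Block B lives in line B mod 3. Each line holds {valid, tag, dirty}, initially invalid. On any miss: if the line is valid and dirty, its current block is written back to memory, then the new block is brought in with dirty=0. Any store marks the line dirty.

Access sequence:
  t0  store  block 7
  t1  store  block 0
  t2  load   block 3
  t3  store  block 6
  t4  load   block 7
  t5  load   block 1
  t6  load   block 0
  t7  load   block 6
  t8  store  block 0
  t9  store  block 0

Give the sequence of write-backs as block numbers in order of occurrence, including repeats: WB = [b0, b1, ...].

0: W B7 → L1 miss [D]
1: W B0 → L0 miss [D]
2: R B3 → L0 miss wb→B0 [-]
3: W B6 → L0 miss [D]
4: R B7 → L1 hit [D]
5: R B1 → L1 miss wb→B7 [-]
6: R B0 → L0 miss wb→B6 [-]
7: R B6 → L0 miss [-]
8: W B0 → L0 miss [D]
9: W B0 → L0 hit [D]

WB = [0, 7, 6]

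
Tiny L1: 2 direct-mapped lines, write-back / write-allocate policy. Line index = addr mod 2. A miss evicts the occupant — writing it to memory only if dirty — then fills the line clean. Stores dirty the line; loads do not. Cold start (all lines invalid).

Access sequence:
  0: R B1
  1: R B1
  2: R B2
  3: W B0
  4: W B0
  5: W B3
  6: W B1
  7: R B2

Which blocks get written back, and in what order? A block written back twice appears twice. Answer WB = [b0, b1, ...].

  0 | R B1 → L1 miss [-]
  1 | R B1 → L1 hit [-]
  2 | R B2 → L0 miss [-]
  3 | W B0 → L0 miss [D]
  4 | W B0 → L0 hit [D]
  5 | W B3 → L1 miss [D]
  6 | W B1 → L1 miss wb→B3 [D]
  7 | R B2 → L0 miss wb→B0 [-]

WB = [3, 0]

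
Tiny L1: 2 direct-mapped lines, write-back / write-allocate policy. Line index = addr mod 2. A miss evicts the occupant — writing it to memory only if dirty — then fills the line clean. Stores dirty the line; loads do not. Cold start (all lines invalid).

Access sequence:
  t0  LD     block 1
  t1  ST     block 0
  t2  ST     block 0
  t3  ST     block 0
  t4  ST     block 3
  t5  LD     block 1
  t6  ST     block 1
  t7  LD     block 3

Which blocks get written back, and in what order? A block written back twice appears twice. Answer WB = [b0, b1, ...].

WB = [3, 1]

0: R B1 → L1 miss [-]
1: W B0 → L0 miss [D]
2: W B0 → L0 hit [D]
3: W B0 → L0 hit [D]
4: W B3 → L1 miss [D]
5: R B1 → L1 miss wb→B3 [-]
6: W B1 → L1 hit [D]
7: R B3 → L1 miss wb→B1 [-]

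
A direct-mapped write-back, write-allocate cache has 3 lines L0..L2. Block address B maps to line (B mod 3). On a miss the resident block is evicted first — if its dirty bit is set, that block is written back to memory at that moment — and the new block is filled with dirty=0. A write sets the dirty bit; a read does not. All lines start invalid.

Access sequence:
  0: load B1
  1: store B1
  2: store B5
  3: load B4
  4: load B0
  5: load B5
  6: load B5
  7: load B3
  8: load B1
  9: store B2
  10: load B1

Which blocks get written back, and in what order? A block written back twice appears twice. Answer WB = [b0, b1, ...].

WB = [1, 5]

0: R B1 → L1 miss [-]
1: W B1 → L1 hit [D]
2: W B5 → L2 miss [D]
3: R B4 → L1 miss wb→B1 [-]
4: R B0 → L0 miss [-]
5: R B5 → L2 hit [D]
6: R B5 → L2 hit [D]
7: R B3 → L0 miss [-]
8: R B1 → L1 miss [-]
9: W B2 → L2 miss wb→B5 [D]
10: R B1 → L1 hit [-]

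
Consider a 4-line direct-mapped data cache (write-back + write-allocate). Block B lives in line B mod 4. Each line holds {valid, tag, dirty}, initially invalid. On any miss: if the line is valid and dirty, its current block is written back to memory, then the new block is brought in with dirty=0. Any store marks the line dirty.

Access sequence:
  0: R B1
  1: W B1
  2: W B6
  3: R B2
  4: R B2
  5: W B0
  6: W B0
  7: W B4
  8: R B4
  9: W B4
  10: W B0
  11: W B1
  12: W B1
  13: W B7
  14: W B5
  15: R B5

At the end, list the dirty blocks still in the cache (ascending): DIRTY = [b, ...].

DIRTY = [0, 5, 7]

0: R B1 -> L1 miss  d=-]
1: W B1 -> L1 hit  d=D]
2: W B6 -> L2 miss  d=D]
3: R B2 -> L2 miss wb->B6  d=-]
4: R B2 -> L2 hit  d=-]
5: W B0 -> L0 miss  d=D]
6: W B0 -> L0 hit  d=D]
7: W B4 -> L0 miss wb->B0  d=D]
8: R B4 -> L0 hit  d=D]
9: W B4 -> L0 hit  d=D]
10: W B0 -> L0 miss wb->B4  d=D]
11: W B1 -> L1 hit  d=D]
12: W B1 -> L1 hit  d=D]
13: W B7 -> L3 miss  d=D]
14: W B5 -> L1 miss wb->B1  d=D]
15: R B5 -> L1 hit  d=D]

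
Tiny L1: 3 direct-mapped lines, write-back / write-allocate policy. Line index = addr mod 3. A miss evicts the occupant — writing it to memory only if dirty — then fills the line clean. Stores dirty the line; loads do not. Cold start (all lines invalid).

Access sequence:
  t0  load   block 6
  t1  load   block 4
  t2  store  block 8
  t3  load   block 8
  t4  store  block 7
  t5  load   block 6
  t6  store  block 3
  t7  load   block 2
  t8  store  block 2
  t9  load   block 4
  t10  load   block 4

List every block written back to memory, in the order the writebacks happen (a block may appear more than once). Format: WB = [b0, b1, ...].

  0 | R B6 → L0 miss [-]
  1 | R B4 → L1 miss [-]
  2 | W B8 → L2 miss [D]
  3 | R B8 → L2 hit [D]
  4 | W B7 → L1 miss [D]
  5 | R B6 → L0 hit [-]
  6 | W B3 → L0 miss [D]
  7 | R B2 → L2 miss wb→B8 [-]
  8 | W B2 → L2 hit [D]
  9 | R B4 → L1 miss wb→B7 [-]
  10 | R B4 → L1 hit [-]

WB = [8, 7]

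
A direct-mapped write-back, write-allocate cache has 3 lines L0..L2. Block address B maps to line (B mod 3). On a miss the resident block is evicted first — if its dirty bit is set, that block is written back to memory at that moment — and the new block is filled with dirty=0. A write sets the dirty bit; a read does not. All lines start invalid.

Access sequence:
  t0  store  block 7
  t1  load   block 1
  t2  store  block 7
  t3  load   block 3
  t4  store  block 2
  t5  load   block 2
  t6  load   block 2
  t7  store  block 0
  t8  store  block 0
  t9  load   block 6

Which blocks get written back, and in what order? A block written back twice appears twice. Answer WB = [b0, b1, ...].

WB = [7, 0]

0: W B7 -> L1 miss  d=D]
1: R B1 -> L1 miss wb->B7  d=-]
2: W B7 -> L1 miss  d=D]
3: R B3 -> L0 miss  d=-]
4: W B2 -> L2 miss  d=D]
5: R B2 -> L2 hit  d=D]
6: R B2 -> L2 hit  d=D]
7: W B0 -> L0 miss  d=D]
8: W B0 -> L0 hit  d=D]
9: R B6 -> L0 miss wb->B0  d=-]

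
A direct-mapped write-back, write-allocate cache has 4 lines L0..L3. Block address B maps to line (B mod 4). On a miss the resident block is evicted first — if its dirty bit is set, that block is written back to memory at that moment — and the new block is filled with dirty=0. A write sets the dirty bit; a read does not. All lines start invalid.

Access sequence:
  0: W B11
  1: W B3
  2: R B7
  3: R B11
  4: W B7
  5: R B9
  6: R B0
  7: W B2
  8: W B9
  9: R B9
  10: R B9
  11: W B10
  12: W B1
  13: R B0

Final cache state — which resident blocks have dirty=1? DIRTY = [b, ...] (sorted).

DIRTY = [1, 7, 10]

0: W B11 -> L3 miss  d=D]
1: W B3 -> L3 miss wb->B11  d=D]
2: R B7 -> L3 miss wb->B3  d=-]
3: R B11 -> L3 miss  d=-]
4: W B7 -> L3 miss  d=D]
5: R B9 -> L1 miss  d=-]
6: R B0 -> L0 miss  d=-]
7: W B2 -> L2 miss  d=D]
8: W B9 -> L1 hit  d=D]
9: R B9 -> L1 hit  d=D]
10: R B9 -> L1 hit  d=D]
11: W B10 -> L2 miss wb->B2  d=D]
12: W B1 -> L1 miss wb->B9  d=D]
13: R B0 -> L0 hit  d=-]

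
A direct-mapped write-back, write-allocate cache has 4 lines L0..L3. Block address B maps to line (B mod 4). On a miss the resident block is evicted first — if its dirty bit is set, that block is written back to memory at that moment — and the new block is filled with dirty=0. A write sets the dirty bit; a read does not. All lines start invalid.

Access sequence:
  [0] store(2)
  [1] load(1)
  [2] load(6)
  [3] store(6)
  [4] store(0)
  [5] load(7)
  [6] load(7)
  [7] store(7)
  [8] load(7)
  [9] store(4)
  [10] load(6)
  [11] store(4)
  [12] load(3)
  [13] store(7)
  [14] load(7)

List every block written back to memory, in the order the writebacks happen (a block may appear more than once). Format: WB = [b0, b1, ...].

WB = [2, 0, 7]

0: W B2 → L2 miss [D]
1: R B1 → L1 miss [-]
2: R B6 → L2 miss wb→B2 [-]
3: W B6 → L2 hit [D]
4: W B0 → L0 miss [D]
5: R B7 → L3 miss [-]
6: R B7 → L3 hit [-]
7: W B7 → L3 hit [D]
8: R B7 → L3 hit [D]
9: W B4 → L0 miss wb→B0 [D]
10: R B6 → L2 hit [D]
11: W B4 → L0 hit [D]
12: R B3 → L3 miss wb→B7 [-]
13: W B7 → L3 miss [D]
14: R B7 → L3 hit [D]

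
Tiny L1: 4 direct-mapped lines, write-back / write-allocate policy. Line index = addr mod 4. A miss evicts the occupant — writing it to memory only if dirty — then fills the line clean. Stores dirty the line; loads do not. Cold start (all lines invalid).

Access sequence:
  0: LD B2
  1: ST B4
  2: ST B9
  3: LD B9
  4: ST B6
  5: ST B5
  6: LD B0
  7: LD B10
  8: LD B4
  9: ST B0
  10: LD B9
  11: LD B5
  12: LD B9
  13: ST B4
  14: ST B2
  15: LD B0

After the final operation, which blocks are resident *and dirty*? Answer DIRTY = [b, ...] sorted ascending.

DIRTY = [2]

0: R B2 → L2 miss [-]
1: W B4 → L0 miss [D]
2: W B9 → L1 miss [D]
3: R B9 → L1 hit [D]
4: W B6 → L2 miss [D]
5: W B5 → L1 miss wb→B9 [D]
6: R B0 → L0 miss wb→B4 [-]
7: R B10 → L2 miss wb→B6 [-]
8: R B4 → L0 miss [-]
9: W B0 → L0 miss [D]
10: R B9 → L1 miss wb→B5 [-]
11: R B5 → L1 miss [-]
12: R B9 → L1 miss [-]
13: W B4 → L0 miss wb→B0 [D]
14: W B2 → L2 miss [D]
15: R B0 → L0 miss wb→B4 [-]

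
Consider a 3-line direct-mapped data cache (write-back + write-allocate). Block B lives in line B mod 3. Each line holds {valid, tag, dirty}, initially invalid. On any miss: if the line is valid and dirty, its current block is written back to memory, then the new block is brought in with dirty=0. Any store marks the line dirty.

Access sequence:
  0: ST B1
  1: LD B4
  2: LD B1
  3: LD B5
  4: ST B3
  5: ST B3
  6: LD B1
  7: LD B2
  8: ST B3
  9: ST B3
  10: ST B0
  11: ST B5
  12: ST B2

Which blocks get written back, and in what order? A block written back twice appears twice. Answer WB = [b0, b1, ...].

WB = [1, 3, 5]

  0 | W B1 → L1 miss [D]
  1 | R B4 → L1 miss wb→B1 [-]
  2 | R B1 → L1 miss [-]
  3 | R B5 → L2 miss [-]
  4 | W B3 → L0 miss [D]
  5 | W B3 → L0 hit [D]
  6 | R B1 → L1 hit [-]
  7 | R B2 → L2 miss [-]
  8 | W B3 → L0 hit [D]
  9 | W B3 → L0 hit [D]
  10 | W B0 → L0 miss wb→B3 [D]
  11 | W B5 → L2 miss [D]
  12 | W B2 → L2 miss wb→B5 [D]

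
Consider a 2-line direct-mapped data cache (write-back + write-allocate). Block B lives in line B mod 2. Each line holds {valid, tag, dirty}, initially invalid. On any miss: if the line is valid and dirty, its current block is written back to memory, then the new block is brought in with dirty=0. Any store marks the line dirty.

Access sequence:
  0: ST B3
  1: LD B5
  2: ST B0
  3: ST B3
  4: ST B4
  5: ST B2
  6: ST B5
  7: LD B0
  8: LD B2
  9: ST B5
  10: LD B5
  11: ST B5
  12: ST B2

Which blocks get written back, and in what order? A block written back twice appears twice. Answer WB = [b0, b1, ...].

0: W B3 -> L1 miss  d=D]
1: R B5 -> L1 miss wb->B3  d=-]
2: W B0 -> L0 miss  d=D]
3: W B3 -> L1 miss  d=D]
4: W B4 -> L0 miss wb->B0  d=D]
5: W B2 -> L0 miss wb->B4  d=D]
6: W B5 -> L1 miss wb->B3  d=D]
7: R B0 -> L0 miss wb->B2  d=-]
8: R B2 -> L0 miss  d=-]
9: W B5 -> L1 hit  d=D]
10: R B5 -> L1 hit  d=D]
11: W B5 -> L1 hit  d=D]
12: W B2 -> L0 hit  d=D]

WB = [3, 0, 4, 3, 2]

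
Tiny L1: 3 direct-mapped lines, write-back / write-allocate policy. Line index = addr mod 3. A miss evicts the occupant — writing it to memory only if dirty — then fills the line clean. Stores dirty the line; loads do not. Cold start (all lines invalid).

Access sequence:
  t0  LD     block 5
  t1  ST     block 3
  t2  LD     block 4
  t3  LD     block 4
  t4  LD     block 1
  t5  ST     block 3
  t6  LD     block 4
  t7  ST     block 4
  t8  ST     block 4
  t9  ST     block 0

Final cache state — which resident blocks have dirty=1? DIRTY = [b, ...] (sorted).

0: R B5 -> L2 miss  d=-]
1: W B3 -> L0 miss  d=D]
2: R B4 -> L1 miss  d=-]
3: R B4 -> L1 hit  d=-]
4: R B1 -> L1 miss  d=-]
5: W B3 -> L0 hit  d=D]
6: R B4 -> L1 miss  d=-]
7: W B4 -> L1 hit  d=D]
8: W B4 -> L1 hit  d=D]
9: W B0 -> L0 miss wb->B3  d=D]

DIRTY = [0, 4]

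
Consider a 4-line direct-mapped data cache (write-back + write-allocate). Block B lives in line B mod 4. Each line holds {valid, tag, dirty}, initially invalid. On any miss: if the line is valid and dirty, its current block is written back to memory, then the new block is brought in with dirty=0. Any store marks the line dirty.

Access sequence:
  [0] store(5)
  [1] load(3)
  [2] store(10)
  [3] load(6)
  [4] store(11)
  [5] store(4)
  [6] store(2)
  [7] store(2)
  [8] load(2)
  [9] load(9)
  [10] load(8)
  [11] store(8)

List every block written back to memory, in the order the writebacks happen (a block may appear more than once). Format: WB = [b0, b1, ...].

WB = [10, 5, 4]

  0 | W B5 → L1 miss [D]
  1 | R B3 → L3 miss [-]
  2 | W B10 → L2 miss [D]
  3 | R B6 → L2 miss wb→B10 [-]
  4 | W B11 → L3 miss [D]
  5 | W B4 → L0 miss [D]
  6 | W B2 → L2 miss [D]
  7 | W B2 → L2 hit [D]
  8 | R B2 → L2 hit [D]
  9 | R B9 → L1 miss wb→B5 [-]
  10 | R B8 → L0 miss wb→B4 [-]
  11 | W B8 → L0 hit [D]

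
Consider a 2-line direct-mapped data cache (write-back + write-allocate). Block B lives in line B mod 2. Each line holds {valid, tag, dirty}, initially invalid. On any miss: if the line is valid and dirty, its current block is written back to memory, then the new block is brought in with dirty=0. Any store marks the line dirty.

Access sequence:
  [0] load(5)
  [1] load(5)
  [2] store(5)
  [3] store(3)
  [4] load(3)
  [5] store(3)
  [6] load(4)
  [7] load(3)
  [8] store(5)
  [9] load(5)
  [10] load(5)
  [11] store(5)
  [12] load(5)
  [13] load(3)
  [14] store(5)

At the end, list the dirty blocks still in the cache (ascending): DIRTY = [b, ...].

DIRTY = [5]

0: R B5 → L1 miss [-]
1: R B5 → L1 hit [-]
2: W B5 → L1 hit [D]
3: W B3 → L1 miss wb→B5 [D]
4: R B3 → L1 hit [D]
5: W B3 → L1 hit [D]
6: R B4 → L0 miss [-]
7: R B3 → L1 hit [D]
8: W B5 → L1 miss wb→B3 [D]
9: R B5 → L1 hit [D]
10: R B5 → L1 hit [D]
11: W B5 → L1 hit [D]
12: R B5 → L1 hit [D]
13: R B3 → L1 miss wb→B5 [-]
14: W B5 → L1 miss [D]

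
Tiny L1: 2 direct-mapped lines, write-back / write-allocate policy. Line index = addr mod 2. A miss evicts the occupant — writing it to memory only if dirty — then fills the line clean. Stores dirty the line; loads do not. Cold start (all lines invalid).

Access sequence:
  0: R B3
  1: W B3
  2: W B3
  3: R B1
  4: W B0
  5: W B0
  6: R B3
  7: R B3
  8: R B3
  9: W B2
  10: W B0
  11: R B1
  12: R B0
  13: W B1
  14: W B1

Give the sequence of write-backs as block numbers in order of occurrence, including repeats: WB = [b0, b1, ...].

  0 | R B3 → L1 miss [-]
  1 | W B3 → L1 hit [D]
  2 | W B3 → L1 hit [D]
  3 | R B1 → L1 miss wb→B3 [-]
  4 | W B0 → L0 miss [D]
  5 | W B0 → L0 hit [D]
  6 | R B3 → L1 miss [-]
  7 | R B3 → L1 hit [-]
  8 | R B3 → L1 hit [-]
  9 | W B2 → L0 miss wb→B0 [D]
  10 | W B0 → L0 miss wb→B2 [D]
  11 | R B1 → L1 miss [-]
  12 | R B0 → L0 hit [D]
  13 | W B1 → L1 hit [D]
  14 | W B1 → L1 hit [D]

WB = [3, 0, 2]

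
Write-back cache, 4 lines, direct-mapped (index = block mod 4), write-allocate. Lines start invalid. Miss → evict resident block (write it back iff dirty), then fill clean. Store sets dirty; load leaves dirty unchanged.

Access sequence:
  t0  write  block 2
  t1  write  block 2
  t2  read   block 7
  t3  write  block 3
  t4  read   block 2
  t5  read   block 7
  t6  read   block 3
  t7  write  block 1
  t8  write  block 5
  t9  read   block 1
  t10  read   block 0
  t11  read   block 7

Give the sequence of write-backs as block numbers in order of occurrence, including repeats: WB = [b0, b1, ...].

WB = [3, 1, 5]

  0 | W B2 → L2 miss [D]
  1 | W B2 → L2 hit [D]
  2 | R B7 → L3 miss [-]
  3 | W B3 → L3 miss [D]
  4 | R B2 → L2 hit [D]
  5 | R B7 → L3 miss wb→B3 [-]
  6 | R B3 → L3 miss [-]
  7 | W B1 → L1 miss [D]
  8 | W B5 → L1 miss wb→B1 [D]
  9 | R B1 → L1 miss wb→B5 [-]
  10 | R B0 → L0 miss [-]
  11 | R B7 → L3 miss [-]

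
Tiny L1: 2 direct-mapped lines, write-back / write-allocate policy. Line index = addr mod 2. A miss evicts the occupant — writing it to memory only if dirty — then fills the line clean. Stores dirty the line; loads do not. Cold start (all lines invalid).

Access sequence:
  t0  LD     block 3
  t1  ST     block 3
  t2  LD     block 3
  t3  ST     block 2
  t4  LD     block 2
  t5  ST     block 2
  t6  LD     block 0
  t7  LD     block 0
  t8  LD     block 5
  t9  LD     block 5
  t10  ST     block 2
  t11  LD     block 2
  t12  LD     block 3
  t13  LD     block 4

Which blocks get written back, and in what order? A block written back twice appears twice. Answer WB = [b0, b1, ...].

0: R B3 → L1 miss [-]
1: W B3 → L1 hit [D]
2: R B3 → L1 hit [D]
3: W B2 → L0 miss [D]
4: R B2 → L0 hit [D]
5: W B2 → L0 hit [D]
6: R B0 → L0 miss wb→B2 [-]
7: R B0 → L0 hit [-]
8: R B5 → L1 miss wb→B3 [-]
9: R B5 → L1 hit [-]
10: W B2 → L0 miss [D]
11: R B2 → L0 hit [D]
12: R B3 → L1 miss [-]
13: R B4 → L0 miss wb→B2 [-]

WB = [2, 3, 2]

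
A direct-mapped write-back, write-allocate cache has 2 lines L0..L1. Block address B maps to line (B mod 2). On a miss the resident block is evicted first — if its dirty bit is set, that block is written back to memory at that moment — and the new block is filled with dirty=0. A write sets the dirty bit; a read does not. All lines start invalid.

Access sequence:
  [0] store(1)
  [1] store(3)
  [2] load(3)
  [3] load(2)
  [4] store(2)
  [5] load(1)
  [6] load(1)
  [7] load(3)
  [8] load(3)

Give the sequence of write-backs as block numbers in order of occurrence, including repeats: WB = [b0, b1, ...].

WB = [1, 3]

0: W B1 -> L1 miss  d=D]
1: W B3 -> L1 miss wb->B1  d=D]
2: R B3 -> L1 hit  d=D]
3: R B2 -> L0 miss  d=-]
4: W B2 -> L0 hit  d=D]
5: R B1 -> L1 miss wb->B3  d=-]
6: R B1 -> L1 hit  d=-]
7: R B3 -> L1 miss  d=-]
8: R B3 -> L1 hit  d=-]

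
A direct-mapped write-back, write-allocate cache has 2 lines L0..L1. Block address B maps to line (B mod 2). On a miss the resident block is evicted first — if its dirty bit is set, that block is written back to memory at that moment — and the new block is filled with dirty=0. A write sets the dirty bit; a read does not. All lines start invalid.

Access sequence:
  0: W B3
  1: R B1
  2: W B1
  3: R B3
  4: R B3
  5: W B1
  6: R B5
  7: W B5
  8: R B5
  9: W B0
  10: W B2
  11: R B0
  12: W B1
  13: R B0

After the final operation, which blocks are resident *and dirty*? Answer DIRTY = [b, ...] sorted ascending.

0: W B3 → L1 miss [D]
1: R B1 → L1 miss wb→B3 [-]
2: W B1 → L1 hit [D]
3: R B3 → L1 miss wb→B1 [-]
4: R B3 → L1 hit [-]
5: W B1 → L1 miss [D]
6: R B5 → L1 miss wb→B1 [-]
7: W B5 → L1 hit [D]
8: R B5 → L1 hit [D]
9: W B0 → L0 miss [D]
10: W B2 → L0 miss wb→B0 [D]
11: R B0 → L0 miss wb→B2 [-]
12: W B1 → L1 miss wb→B5 [D]
13: R B0 → L0 hit [-]

DIRTY = [1]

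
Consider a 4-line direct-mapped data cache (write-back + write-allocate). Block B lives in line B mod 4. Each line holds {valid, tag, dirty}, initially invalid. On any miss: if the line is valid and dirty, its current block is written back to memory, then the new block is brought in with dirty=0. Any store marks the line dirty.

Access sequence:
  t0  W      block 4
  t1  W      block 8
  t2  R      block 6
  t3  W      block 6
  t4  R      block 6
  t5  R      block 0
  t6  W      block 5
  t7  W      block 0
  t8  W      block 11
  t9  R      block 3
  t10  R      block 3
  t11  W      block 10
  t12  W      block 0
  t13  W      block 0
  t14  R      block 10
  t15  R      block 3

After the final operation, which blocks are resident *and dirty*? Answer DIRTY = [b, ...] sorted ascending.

0: W B4 → L0 miss [D]
1: W B8 → L0 miss wb→B4 [D]
2: R B6 → L2 miss [-]
3: W B6 → L2 hit [D]
4: R B6 → L2 hit [D]
5: R B0 → L0 miss wb→B8 [-]
6: W B5 → L1 miss [D]
7: W B0 → L0 hit [D]
8: W B11 → L3 miss [D]
9: R B3 → L3 miss wb→B11 [-]
10: R B3 → L3 hit [-]
11: W B10 → L2 miss wb→B6 [D]
12: W B0 → L0 hit [D]
13: W B0 → L0 hit [D]
14: R B10 → L2 hit [D]
15: R B3 → L3 hit [-]

DIRTY = [0, 5, 10]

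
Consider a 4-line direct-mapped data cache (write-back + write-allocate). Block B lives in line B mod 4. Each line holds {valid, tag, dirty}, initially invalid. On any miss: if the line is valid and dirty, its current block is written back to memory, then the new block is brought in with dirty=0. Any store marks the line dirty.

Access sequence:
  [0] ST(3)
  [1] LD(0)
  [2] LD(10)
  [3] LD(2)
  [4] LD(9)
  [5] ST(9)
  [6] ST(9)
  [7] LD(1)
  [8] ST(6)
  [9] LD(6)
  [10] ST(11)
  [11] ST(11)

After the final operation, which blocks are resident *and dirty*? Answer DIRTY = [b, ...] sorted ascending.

  0 | W B3 → L3 miss [D]
  1 | R B0 → L0 miss [-]
  2 | R B10 → L2 miss [-]
  3 | R B2 → L2 miss [-]
  4 | R B9 → L1 miss [-]
  5 | W B9 → L1 hit [D]
  6 | W B9 → L1 hit [D]
  7 | R B1 → L1 miss wb→B9 [-]
  8 | W B6 → L2 miss [D]
  9 | R B6 → L2 hit [D]
  10 | W B11 → L3 miss wb→B3 [D]
  11 | W B11 → L3 hit [D]

DIRTY = [6, 11]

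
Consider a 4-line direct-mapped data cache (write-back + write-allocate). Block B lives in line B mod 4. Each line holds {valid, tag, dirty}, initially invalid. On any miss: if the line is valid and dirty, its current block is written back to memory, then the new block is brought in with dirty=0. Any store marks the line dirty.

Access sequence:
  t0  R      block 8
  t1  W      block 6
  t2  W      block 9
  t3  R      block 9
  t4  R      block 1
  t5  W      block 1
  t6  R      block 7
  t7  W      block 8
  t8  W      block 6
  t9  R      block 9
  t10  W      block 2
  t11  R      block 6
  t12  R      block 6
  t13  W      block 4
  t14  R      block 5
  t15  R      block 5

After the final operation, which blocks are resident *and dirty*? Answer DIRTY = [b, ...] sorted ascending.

DIRTY = [4]

0: R B8 -> L0 miss  d=-]
1: W B6 -> L2 miss  d=D]
2: W B9 -> L1 miss  d=D]
3: R B9 -> L1 hit  d=D]
4: R B1 -> L1 miss wb->B9  d=-]
5: W B1 -> L1 hit  d=D]
6: R B7 -> L3 miss  d=-]
7: W B8 -> L0 hit  d=D]
8: W B6 -> L2 hit  d=D]
9: R B9 -> L1 miss wb->B1  d=-]
10: W B2 -> L2 miss wb->B6  d=D]
11: R B6 -> L2 miss wb->B2  d=-]
12: R B6 -> L2 hit  d=-]
13: W B4 -> L0 miss wb->B8  d=D]
14: R B5 -> L1 miss  d=-]
15: R B5 -> L1 hit  d=-]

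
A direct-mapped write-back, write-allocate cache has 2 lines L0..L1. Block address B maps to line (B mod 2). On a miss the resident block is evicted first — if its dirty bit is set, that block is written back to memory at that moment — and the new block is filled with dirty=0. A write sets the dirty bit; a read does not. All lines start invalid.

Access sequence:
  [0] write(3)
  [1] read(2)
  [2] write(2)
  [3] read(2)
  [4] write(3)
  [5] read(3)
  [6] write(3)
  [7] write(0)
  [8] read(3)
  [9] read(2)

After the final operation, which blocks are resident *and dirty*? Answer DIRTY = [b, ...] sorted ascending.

DIRTY = [3]

0: W B3 -> L1 miss  d=D]
1: R B2 -> L0 miss  d=-]
2: W B2 -> L0 hit  d=D]
3: R B2 -> L0 hit  d=D]
4: W B3 -> L1 hit  d=D]
5: R B3 -> L1 hit  d=D]
6: W B3 -> L1 hit  d=D]
7: W B0 -> L0 miss wb->B2  d=D]
8: R B3 -> L1 hit  d=D]
9: R B2 -> L0 miss wb->B0  d=-]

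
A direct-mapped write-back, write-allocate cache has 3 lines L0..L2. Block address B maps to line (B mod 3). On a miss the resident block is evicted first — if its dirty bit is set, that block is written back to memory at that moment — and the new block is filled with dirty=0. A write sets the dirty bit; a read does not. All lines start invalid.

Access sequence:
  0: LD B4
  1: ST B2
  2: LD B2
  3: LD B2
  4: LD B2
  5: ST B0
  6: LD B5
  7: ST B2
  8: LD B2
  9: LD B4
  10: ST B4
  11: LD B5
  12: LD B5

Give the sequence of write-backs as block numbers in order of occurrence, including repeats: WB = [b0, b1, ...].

  0 | R B4 → L1 miss [-]
  1 | W B2 → L2 miss [D]
  2 | R B2 → L2 hit [D]
  3 | R B2 → L2 hit [D]
  4 | R B2 → L2 hit [D]
  5 | W B0 → L0 miss [D]
  6 | R B5 → L2 miss wb→B2 [-]
  7 | W B2 → L2 miss [D]
  8 | R B2 → L2 hit [D]
  9 | R B4 → L1 hit [-]
  10 | W B4 → L1 hit [D]
  11 | R B5 → L2 miss wb→B2 [-]
  12 | R B5 → L2 hit [-]

WB = [2, 2]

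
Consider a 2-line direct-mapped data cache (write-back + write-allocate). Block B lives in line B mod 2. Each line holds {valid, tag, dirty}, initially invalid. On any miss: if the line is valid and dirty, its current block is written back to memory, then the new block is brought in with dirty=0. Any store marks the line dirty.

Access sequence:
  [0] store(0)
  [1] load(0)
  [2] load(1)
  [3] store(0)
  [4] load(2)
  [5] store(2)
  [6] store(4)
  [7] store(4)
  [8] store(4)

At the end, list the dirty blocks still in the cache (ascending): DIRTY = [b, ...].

DIRTY = [4]

0: W B0 → L0 miss [D]
1: R B0 → L0 hit [D]
2: R B1 → L1 miss [-]
3: W B0 → L0 hit [D]
4: R B2 → L0 miss wb→B0 [-]
5: W B2 → L0 hit [D]
6: W B4 → L0 miss wb→B2 [D]
7: W B4 → L0 hit [D]
8: W B4 → L0 hit [D]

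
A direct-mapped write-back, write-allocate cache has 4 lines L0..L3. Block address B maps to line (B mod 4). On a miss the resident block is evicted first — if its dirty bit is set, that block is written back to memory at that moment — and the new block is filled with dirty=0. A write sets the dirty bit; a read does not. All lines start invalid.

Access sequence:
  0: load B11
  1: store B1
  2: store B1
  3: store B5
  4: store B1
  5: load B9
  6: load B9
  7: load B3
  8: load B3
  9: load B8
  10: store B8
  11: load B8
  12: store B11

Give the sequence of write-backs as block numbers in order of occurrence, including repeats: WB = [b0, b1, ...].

WB = [1, 5, 1]

0: R B11 → L3 miss [-]
1: W B1 → L1 miss [D]
2: W B1 → L1 hit [D]
3: W B5 → L1 miss wb→B1 [D]
4: W B1 → L1 miss wb→B5 [D]
5: R B9 → L1 miss wb→B1 [-]
6: R B9 → L1 hit [-]
7: R B3 → L3 miss [-]
8: R B3 → L3 hit [-]
9: R B8 → L0 miss [-]
10: W B8 → L0 hit [D]
11: R B8 → L0 hit [D]
12: W B11 → L3 miss [D]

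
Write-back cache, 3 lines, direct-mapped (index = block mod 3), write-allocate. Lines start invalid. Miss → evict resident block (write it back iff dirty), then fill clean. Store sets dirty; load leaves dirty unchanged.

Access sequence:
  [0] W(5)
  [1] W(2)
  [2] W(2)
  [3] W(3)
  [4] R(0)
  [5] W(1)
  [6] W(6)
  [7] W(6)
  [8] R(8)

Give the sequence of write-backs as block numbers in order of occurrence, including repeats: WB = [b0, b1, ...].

WB = [5, 3, 2]

  0 | W B5 → L2 miss [D]
  1 | W B2 → L2 miss wb→B5 [D]
  2 | W B2 → L2 hit [D]
  3 | W B3 → L0 miss [D]
  4 | R B0 → L0 miss wb→B3 [-]
  5 | W B1 → L1 miss [D]
  6 | W B6 → L0 miss [D]
  7 | W B6 → L0 hit [D]
  8 | R B8 → L2 miss wb→B2 [-]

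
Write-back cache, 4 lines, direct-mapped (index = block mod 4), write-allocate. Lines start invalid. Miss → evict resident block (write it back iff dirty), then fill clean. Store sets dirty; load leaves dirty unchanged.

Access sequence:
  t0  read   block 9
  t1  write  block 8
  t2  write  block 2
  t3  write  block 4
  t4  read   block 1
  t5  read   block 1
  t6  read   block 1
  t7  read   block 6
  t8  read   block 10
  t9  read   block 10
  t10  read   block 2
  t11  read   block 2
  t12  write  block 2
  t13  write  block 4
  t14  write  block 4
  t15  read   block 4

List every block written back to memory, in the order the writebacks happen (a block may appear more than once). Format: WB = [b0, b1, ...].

  0 | R B9 → L1 miss [-]
  1 | W B8 → L0 miss [D]
  2 | W B2 → L2 miss [D]
  3 | W B4 → L0 miss wb→B8 [D]
  4 | R B1 → L1 miss [-]
  5 | R B1 → L1 hit [-]
  6 | R B1 → L1 hit [-]
  7 | R B6 → L2 miss wb→B2 [-]
  8 | R B10 → L2 miss [-]
  9 | R B10 → L2 hit [-]
  10 | R B2 → L2 miss [-]
  11 | R B2 → L2 hit [-]
  12 | W B2 → L2 hit [D]
  13 | W B4 → L0 hit [D]
  14 | W B4 → L0 hit [D]
  15 | R B4 → L0 hit [D]

WB = [8, 2]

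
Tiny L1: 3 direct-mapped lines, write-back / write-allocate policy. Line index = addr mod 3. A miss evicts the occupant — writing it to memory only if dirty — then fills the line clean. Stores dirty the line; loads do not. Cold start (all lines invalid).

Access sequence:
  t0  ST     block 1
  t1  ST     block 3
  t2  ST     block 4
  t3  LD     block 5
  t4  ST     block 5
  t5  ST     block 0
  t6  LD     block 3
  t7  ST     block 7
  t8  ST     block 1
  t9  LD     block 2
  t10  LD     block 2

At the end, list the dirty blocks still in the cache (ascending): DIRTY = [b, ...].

DIRTY = [1]

0: W B1 → L1 miss [D]
1: W B3 → L0 miss [D]
2: W B4 → L1 miss wb→B1 [D]
3: R B5 → L2 miss [-]
4: W B5 → L2 hit [D]
5: W B0 → L0 miss wb→B3 [D]
6: R B3 → L0 miss wb→B0 [-]
7: W B7 → L1 miss wb→B4 [D]
8: W B1 → L1 miss wb→B7 [D]
9: R B2 → L2 miss wb→B5 [-]
10: R B2 → L2 hit [-]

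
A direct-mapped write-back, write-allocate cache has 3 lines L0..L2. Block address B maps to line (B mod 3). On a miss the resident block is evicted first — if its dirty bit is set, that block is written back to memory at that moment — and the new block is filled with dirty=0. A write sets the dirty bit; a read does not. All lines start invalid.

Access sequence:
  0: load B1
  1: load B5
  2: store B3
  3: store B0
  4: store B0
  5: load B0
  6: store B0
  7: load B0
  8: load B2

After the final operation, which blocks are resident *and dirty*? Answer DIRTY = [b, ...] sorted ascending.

0: R B1 → L1 miss [-]
1: R B5 → L2 miss [-]
2: W B3 → L0 miss [D]
3: W B0 → L0 miss wb→B3 [D]
4: W B0 → L0 hit [D]
5: R B0 → L0 hit [D]
6: W B0 → L0 hit [D]
7: R B0 → L0 hit [D]
8: R B2 → L2 miss [-]

DIRTY = [0]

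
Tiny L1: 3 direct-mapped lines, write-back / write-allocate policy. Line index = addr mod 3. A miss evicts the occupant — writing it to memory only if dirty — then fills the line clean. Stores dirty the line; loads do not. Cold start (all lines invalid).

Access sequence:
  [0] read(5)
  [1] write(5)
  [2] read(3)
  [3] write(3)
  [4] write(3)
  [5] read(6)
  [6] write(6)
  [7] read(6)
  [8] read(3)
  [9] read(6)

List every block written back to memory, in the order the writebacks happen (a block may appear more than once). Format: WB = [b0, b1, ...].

WB = [3, 6]

  0 | R B5 → L2 miss [-]
  1 | W B5 → L2 hit [D]
  2 | R B3 → L0 miss [-]
  3 | W B3 → L0 hit [D]
  4 | W B3 → L0 hit [D]
  5 | R B6 → L0 miss wb→B3 [-]
  6 | W B6 → L0 hit [D]
  7 | R B6 → L0 hit [D]
  8 | R B3 → L0 miss wb→B6 [-]
  9 | R B6 → L0 miss [-]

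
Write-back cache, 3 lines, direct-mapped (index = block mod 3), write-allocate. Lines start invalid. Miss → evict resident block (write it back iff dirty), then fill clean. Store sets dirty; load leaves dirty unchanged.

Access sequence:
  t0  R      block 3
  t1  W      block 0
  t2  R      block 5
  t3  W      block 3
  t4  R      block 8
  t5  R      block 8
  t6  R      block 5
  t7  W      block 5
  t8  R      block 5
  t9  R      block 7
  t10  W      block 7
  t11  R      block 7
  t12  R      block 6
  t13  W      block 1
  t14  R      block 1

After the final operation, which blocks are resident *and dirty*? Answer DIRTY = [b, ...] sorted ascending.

0: R B3 → L0 miss [-]
1: W B0 → L0 miss [D]
2: R B5 → L2 miss [-]
3: W B3 → L0 miss wb→B0 [D]
4: R B8 → L2 miss [-]
5: R B8 → L2 hit [-]
6: R B5 → L2 miss [-]
7: W B5 → L2 hit [D]
8: R B5 → L2 hit [D]
9: R B7 → L1 miss [-]
10: W B7 → L1 hit [D]
11: R B7 → L1 hit [D]
12: R B6 → L0 miss wb→B3 [-]
13: W B1 → L1 miss wb→B7 [D]
14: R B1 → L1 hit [D]

DIRTY = [1, 5]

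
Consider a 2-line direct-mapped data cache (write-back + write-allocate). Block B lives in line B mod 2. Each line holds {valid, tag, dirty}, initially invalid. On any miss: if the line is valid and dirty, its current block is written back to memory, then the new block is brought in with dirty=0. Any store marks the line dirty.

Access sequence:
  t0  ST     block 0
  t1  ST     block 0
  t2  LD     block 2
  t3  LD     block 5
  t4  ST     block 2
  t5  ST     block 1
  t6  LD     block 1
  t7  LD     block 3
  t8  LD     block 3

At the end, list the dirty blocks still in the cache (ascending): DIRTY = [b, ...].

DIRTY = [2]

  0 | W B0 → L0 miss [D]
  1 | W B0 → L0 hit [D]
  2 | R B2 → L0 miss wb→B0 [-]
  3 | R B5 → L1 miss [-]
  4 | W B2 → L0 hit [D]
  5 | W B1 → L1 miss [D]
  6 | R B1 → L1 hit [D]
  7 | R B3 → L1 miss wb→B1 [-]
  8 | R B3 → L1 hit [-]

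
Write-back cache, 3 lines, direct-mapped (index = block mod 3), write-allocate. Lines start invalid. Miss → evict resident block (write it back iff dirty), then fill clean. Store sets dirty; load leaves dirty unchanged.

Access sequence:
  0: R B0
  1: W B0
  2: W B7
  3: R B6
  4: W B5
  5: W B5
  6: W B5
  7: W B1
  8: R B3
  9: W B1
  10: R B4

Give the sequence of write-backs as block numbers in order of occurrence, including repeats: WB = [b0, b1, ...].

  0 | R B0 → L0 miss [-]
  1 | W B0 → L0 hit [D]
  2 | W B7 → L1 miss [D]
  3 | R B6 → L0 miss wb→B0 [-]
  4 | W B5 → L2 miss [D]
  5 | W B5 → L2 hit [D]
  6 | W B5 → L2 hit [D]
  7 | W B1 → L1 miss wb→B7 [D]
  8 | R B3 → L0 miss [-]
  9 | W B1 → L1 hit [D]
  10 | R B4 → L1 miss wb→B1 [-]

WB = [0, 7, 1]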